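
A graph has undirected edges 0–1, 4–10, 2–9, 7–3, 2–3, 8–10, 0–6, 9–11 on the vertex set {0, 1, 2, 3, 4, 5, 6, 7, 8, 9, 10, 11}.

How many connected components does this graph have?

4

From 0: component {0, 1, 6}.
From 2: component {2, 3, 7, 9, 11}.
From 4: component {4, 8, 10}.
From 5: component {5}.
That's 4 components.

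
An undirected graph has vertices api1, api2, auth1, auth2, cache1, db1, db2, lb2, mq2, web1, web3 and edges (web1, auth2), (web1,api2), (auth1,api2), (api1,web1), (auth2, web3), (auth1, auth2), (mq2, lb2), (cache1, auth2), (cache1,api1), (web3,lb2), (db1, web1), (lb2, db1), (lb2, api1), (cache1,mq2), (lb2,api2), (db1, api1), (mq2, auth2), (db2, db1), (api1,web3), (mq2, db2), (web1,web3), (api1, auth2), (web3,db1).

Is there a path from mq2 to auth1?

Yes

Explore from mq2.
Distance 1: reach auth2, cache1, db2, lb2.
Distance 2: reach api1, api2, auth1, db1, web1, web3.
Found auth1.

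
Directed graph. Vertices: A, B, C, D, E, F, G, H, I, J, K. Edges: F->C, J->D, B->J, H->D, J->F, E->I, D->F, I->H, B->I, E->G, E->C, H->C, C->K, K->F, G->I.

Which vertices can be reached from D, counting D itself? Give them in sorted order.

Start at D.
Its neighbours: F.
Then their neighbours: C.
Then next layer: K.
Nothing further is reachable.

C, D, F, K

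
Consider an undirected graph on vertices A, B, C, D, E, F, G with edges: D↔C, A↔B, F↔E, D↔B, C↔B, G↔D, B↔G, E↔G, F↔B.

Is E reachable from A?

Explore from A.
Distance 1: reach B.
Distance 2: reach C, D, F, G.
Distance 3: reach E.
Found E.

Yes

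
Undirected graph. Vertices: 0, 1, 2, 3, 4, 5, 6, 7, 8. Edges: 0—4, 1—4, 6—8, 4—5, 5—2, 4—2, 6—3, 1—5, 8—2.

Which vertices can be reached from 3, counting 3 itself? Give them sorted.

0, 1, 2, 3, 4, 5, 6, 8

Start at 3.
Its neighbours: 6.
Then their neighbours: 8.
Then next layer: 2.
Then next layer: 4, 5.
Then next layer: 0, 1.
Nothing further is reachable.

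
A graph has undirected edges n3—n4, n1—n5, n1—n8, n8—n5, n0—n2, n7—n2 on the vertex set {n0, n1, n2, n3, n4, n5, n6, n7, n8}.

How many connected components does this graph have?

From n0: component {n0, n2, n7}.
From n1: component {n1, n5, n8}.
From n3: component {n3, n4}.
From n6: component {n6}.
That's 4 components.

4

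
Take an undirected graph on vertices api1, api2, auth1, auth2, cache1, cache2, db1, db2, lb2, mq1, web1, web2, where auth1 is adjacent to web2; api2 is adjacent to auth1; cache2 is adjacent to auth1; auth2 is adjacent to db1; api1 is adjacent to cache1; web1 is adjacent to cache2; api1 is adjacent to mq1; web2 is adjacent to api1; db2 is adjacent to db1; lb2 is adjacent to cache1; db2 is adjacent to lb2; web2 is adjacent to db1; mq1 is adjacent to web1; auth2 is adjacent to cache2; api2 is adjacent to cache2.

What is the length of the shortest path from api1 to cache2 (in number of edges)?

3

Distance 0: api1.
Distance 1: cache1, mq1, web2.
Distance 2: auth1, db1, lb2, web1.
Distance 3: api2, auth2, cache2, db2 — contains cache2.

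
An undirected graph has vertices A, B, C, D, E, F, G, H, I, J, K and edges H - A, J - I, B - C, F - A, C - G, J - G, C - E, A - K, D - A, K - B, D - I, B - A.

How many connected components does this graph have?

From A: component {A, B, C, D, E, F, G, H, I, J, K}.
That's 1 component.

1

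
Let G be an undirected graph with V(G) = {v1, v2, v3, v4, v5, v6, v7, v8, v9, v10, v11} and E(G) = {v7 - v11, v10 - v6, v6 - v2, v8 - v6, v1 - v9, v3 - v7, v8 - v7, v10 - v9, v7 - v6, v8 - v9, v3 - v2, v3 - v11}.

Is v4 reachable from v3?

Explore from v3.
Distance 1: reach v2, v7, v11.
Distance 2: reach v6, v8.
Distance 3: reach v9, v10.
Distance 4: reach v1.
The search is exhausted without reaching v4; it lies in a different component.

No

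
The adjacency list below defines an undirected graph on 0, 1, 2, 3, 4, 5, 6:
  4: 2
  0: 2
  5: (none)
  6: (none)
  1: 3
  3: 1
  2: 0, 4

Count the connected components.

From 0: component {0, 2, 4}.
From 1: component {1, 3}.
From 5: component {5}.
From 6: component {6}.
That's 4 components.

4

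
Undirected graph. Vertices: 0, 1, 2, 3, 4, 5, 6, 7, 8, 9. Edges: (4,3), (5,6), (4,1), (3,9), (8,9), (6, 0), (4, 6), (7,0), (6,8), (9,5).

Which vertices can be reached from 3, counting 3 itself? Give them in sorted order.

Start at 3.
Its neighbours: 4, 9.
Then their neighbours: 1, 5, 6, 8.
Then next layer: 0.
Then next layer: 7.
Nothing further is reachable.

0, 1, 3, 4, 5, 6, 7, 8, 9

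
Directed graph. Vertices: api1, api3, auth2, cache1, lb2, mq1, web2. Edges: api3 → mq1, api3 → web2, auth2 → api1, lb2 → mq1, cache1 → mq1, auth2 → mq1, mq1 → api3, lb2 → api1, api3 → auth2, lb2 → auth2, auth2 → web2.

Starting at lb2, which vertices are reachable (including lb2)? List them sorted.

Start at lb2.
Its neighbours: api1, auth2, mq1.
Then their neighbours: api3, web2.
Nothing further is reachable.

api1, api3, auth2, lb2, mq1, web2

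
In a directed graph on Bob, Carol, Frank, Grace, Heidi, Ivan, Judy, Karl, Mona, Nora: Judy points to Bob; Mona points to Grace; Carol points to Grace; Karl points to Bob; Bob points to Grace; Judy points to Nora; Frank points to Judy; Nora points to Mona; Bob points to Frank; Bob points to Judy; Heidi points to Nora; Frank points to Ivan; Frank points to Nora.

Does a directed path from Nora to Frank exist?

Explore from Nora.
Distance 1: reach Mona.
Distance 2: reach Grace.
The search from Nora is exhausted; no directed path reaches Frank.

No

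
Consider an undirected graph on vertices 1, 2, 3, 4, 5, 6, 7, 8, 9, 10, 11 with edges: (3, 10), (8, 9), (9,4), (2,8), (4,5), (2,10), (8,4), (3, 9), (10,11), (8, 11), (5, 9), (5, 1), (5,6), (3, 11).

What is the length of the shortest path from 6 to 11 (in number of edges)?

4

Distance 0: 6.
Distance 1: 5.
Distance 2: 1, 4, 9.
Distance 3: 3, 8.
Distance 4: 2, 10, 11 — contains 11.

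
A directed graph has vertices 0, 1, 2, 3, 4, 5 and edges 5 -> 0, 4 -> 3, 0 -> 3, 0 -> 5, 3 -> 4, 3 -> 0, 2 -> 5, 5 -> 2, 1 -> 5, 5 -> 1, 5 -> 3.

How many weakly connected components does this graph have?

1

From 0: component {0, 1, 2, 3, 4, 5}.
That's 1 component.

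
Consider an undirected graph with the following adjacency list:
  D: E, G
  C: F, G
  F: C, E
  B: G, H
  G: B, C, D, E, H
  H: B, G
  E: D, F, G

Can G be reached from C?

Explore from C.
Distance 1: reach F, G.
Found G.

Yes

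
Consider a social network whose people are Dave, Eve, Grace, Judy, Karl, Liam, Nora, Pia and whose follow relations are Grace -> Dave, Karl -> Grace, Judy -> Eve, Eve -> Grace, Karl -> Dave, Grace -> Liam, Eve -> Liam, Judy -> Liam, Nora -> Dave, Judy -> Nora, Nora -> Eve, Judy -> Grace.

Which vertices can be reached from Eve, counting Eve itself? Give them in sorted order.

Dave, Eve, Grace, Liam

Start at Eve.
Its neighbours: Grace, Liam.
Then their neighbours: Dave.
Nothing further is reachable.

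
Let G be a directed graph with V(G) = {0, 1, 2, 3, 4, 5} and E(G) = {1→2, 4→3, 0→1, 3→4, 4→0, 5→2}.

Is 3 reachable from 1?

Explore from 1.
Distance 1: reach 2.
The search from 1 is exhausted; no directed path reaches 3.

No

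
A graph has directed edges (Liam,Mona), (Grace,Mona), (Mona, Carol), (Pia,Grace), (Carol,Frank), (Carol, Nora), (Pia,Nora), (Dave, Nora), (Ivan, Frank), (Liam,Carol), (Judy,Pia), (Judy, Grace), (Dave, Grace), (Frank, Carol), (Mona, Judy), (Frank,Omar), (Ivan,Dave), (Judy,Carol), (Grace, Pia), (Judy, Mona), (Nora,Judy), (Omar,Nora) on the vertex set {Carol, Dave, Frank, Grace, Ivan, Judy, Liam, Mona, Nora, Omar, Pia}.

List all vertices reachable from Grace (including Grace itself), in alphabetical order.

Carol, Frank, Grace, Judy, Mona, Nora, Omar, Pia

Start at Grace.
Its neighbours: Mona, Pia.
Then their neighbours: Carol, Judy, Nora.
Then next layer: Frank.
Then next layer: Omar.
Nothing further is reachable.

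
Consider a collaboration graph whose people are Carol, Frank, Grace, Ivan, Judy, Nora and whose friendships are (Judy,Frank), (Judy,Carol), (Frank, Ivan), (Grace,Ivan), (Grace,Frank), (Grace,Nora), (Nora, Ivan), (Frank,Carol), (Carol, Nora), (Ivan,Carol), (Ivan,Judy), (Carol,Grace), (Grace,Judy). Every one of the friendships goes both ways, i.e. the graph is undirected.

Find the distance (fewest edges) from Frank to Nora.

2

Distance 0: Frank.
Distance 1: Carol, Grace, Ivan, Judy.
Distance 2: Nora — contains Nora.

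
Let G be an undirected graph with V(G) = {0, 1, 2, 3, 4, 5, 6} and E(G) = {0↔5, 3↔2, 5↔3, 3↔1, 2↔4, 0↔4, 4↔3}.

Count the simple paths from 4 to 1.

3

4–0–5–3–1
4–2–3–1
4–3–1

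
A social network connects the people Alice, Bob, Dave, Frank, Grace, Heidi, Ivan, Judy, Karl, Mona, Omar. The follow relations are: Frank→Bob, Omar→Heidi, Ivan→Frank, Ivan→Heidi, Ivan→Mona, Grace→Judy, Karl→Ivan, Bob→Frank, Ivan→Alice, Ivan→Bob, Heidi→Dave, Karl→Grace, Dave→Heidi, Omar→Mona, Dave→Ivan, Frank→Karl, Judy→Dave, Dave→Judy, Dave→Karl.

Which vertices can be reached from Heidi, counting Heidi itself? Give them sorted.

Alice, Bob, Dave, Frank, Grace, Heidi, Ivan, Judy, Karl, Mona

Start at Heidi.
Its neighbours: Dave.
Then their neighbours: Ivan, Judy, Karl.
Then next layer: Alice, Bob, Frank, Grace, Mona.
Nothing further is reachable.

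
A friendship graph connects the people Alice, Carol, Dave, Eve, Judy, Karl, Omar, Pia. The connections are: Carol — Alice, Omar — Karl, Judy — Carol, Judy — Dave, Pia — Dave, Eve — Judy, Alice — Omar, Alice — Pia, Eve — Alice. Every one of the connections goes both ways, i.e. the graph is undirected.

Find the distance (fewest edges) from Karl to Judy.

4

Distance 0: Karl.
Distance 1: Omar.
Distance 2: Alice.
Distance 3: Carol, Eve, Pia.
Distance 4: Dave, Judy — contains Judy.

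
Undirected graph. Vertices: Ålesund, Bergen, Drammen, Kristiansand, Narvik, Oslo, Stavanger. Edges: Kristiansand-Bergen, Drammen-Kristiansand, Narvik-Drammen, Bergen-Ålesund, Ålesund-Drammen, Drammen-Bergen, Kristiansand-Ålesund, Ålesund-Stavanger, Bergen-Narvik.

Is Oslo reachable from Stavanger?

No

Explore from Stavanger.
Distance 1: reach Ålesund.
Distance 2: reach Bergen, Drammen, Kristiansand.
Distance 3: reach Narvik.
The search is exhausted without reaching Oslo; it lies in a different component.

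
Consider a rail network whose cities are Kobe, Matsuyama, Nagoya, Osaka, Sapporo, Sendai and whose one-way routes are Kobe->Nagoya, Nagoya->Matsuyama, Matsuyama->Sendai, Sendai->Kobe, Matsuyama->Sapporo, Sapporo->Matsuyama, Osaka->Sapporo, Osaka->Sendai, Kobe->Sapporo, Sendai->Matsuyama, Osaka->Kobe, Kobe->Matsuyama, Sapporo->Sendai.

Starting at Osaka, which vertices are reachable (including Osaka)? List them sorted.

Start at Osaka.
Its neighbours: Kobe, Sapporo, Sendai.
Then their neighbours: Matsuyama, Nagoya.
Every vertex is now reached.

Kobe, Matsuyama, Nagoya, Osaka, Sapporo, Sendai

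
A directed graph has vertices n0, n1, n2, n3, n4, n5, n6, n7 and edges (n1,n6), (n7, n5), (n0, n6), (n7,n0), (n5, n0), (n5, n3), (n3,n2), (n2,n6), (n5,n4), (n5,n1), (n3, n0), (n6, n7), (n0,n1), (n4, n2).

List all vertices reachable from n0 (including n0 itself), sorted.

n0, n1, n2, n3, n4, n5, n6, n7

Start at n0.
Its neighbours: n1, n6.
Then their neighbours: n7.
Then next layer: n5.
Then next layer: n3, n4.
Then next layer: n2.
Every vertex is now reached.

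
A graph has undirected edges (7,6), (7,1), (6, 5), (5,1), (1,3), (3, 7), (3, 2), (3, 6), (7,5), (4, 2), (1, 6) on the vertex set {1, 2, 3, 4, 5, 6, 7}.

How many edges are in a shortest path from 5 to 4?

4

Distance 0: 5.
Distance 1: 1, 6, 7.
Distance 2: 3.
Distance 3: 2.
Distance 4: 4 — contains 4.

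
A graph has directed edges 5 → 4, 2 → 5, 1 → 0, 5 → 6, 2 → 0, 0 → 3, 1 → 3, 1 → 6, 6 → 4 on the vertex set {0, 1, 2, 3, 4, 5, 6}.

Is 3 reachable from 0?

Explore from 0.
Distance 1: reach 3.
Found 3.

Yes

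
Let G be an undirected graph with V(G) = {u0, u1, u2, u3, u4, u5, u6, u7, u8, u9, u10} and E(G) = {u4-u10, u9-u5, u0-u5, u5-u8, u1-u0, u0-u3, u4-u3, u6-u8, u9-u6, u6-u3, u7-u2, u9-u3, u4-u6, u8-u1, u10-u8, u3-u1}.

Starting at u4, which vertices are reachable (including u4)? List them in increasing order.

Start at u4.
Its neighbours: u3, u6, u10.
Then their neighbours: u0, u1, u8, u9.
Then next layer: u5.
Nothing further is reachable.

u0, u1, u3, u4, u5, u6, u8, u9, u10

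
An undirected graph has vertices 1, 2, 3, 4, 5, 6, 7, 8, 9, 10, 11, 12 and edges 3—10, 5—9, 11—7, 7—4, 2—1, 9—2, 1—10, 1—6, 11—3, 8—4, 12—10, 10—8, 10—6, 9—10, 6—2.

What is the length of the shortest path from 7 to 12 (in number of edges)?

Distance 0: 7.
Distance 1: 4, 11.
Distance 2: 3, 8.
Distance 3: 10.
Distance 4: 1, 6, 9, 12 — contains 12.

4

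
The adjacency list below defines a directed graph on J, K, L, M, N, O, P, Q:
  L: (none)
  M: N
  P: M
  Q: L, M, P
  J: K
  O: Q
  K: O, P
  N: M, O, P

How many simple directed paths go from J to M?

3

J→K→O→Q→M
J→K→O→Q→P→M
J→K→P→M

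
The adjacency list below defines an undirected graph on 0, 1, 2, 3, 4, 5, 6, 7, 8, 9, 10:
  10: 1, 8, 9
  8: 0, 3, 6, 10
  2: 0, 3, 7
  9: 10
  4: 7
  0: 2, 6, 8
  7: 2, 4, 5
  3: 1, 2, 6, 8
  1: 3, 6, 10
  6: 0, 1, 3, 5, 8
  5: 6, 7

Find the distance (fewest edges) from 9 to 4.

6

Distance 0: 9.
Distance 1: 10.
Distance 2: 1, 8.
Distance 3: 0, 3, 6.
Distance 4: 2, 5.
Distance 5: 7.
Distance 6: 4 — contains 4.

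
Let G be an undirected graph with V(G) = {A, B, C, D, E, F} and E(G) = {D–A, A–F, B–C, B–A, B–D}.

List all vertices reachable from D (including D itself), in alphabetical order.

Start at D.
Its neighbours: A, B.
Then their neighbours: C, F.
Nothing further is reachable.

A, B, C, D, F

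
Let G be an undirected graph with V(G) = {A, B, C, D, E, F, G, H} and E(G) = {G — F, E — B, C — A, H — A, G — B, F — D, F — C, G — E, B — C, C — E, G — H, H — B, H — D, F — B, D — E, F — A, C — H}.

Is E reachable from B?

Explore from B.
Distance 1: reach C, E, F, G, H.
Found E.

Yes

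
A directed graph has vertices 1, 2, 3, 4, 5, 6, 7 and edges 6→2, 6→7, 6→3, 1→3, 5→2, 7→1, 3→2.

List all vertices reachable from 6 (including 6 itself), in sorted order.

Start at 6.
Its neighbours: 2, 3, 7.
Then their neighbours: 1.
Nothing further is reachable.

1, 2, 3, 6, 7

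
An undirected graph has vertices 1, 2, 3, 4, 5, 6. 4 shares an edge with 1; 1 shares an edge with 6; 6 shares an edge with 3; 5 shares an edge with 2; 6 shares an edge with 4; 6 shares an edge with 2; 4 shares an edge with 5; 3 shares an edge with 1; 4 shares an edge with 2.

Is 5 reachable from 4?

Yes

Explore from 4.
Distance 1: reach 1, 2, 5, 6.
Found 5.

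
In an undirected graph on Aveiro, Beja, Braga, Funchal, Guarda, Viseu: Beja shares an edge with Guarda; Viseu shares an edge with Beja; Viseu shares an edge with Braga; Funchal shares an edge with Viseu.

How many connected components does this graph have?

From Aveiro: component {Aveiro}.
From Beja: component {Beja, Braga, Funchal, Guarda, Viseu}.
That's 2 components.

2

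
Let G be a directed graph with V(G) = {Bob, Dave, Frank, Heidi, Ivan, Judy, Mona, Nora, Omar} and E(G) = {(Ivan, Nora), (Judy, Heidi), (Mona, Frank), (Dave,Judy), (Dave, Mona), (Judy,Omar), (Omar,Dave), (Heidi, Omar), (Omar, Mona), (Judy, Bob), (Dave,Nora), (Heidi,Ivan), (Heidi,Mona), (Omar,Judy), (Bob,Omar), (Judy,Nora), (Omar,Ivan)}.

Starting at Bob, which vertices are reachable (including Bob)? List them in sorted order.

Start at Bob.
Its neighbours: Omar.
Then their neighbours: Dave, Ivan, Judy, Mona.
Then next layer: Frank, Heidi, Nora.
Every vertex is now reached.

Bob, Dave, Frank, Heidi, Ivan, Judy, Mona, Nora, Omar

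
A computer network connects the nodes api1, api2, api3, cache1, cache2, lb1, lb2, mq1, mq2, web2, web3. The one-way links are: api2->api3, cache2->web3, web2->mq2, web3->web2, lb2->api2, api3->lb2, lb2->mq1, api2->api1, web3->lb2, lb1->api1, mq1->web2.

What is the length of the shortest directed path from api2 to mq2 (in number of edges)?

5

Distance 0: api2.
Distance 1: api1, api3.
Distance 2: lb2.
Distance 3: mq1.
Distance 4: web2.
Distance 5: mq2 — contains mq2.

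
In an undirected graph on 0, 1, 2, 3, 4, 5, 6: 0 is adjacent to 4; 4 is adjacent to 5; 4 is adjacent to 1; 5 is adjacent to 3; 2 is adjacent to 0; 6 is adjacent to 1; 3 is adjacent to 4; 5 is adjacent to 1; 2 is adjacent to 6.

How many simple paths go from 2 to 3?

7

2–0–4–1–5–3
2–0–4–3
2–0–4–5–3
2–6–1–4–3
2–6–1–4–5–3
2–6–1–5–3
2–6–1–5–4–3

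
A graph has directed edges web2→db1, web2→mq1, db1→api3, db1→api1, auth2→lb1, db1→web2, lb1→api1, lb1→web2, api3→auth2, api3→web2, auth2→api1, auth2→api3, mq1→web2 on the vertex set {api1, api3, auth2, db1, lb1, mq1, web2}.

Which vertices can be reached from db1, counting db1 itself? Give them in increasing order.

api1, api3, auth2, db1, lb1, mq1, web2

Start at db1.
Its neighbours: api1, api3, web2.
Then their neighbours: auth2, mq1.
Then next layer: lb1.
Every vertex is now reached.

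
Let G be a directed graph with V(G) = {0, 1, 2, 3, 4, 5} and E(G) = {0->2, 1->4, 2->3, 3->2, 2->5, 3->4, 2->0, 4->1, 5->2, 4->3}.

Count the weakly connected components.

1

From 0: component {0, 1, 2, 3, 4, 5}.
That's 1 component.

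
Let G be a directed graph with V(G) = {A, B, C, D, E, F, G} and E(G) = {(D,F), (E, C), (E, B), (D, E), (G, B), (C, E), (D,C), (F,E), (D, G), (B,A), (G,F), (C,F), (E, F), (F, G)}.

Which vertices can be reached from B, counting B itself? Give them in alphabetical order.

Start at B.
Its neighbours: A.
Nothing further is reachable.

A, B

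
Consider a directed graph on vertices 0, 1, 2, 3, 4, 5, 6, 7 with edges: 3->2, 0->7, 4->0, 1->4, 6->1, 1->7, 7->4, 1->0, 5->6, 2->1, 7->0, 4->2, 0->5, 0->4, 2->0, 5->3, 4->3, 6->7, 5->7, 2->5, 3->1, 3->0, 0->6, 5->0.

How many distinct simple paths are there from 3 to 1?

3→0→4→2→1
3→0→4→2→5→6→1
3→0→5→6→1
3→0→5→6→7→4→2→1
3→0→5→7→4→2→1
3→0→6→1
3→0→6→7→4→2→1
3→0→7→4→2→1
... and 9 more.

17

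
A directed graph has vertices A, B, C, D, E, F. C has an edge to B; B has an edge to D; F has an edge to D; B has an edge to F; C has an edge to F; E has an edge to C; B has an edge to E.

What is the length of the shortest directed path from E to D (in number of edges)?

3

Distance 0: E.
Distance 1: C.
Distance 2: B, F.
Distance 3: D — contains D.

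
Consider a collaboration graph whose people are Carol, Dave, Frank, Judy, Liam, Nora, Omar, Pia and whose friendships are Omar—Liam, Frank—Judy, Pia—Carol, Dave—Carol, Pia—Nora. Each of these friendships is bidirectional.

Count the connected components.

From Carol: component {Carol, Dave, Nora, Pia}.
From Frank: component {Frank, Judy}.
From Liam: component {Liam, Omar}.
That's 3 components.

3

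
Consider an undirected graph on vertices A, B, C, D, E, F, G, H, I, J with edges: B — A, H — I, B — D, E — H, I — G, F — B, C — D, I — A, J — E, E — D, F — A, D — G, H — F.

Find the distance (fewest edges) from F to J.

3

Distance 0: F.
Distance 1: A, B, H.
Distance 2: D, E, I.
Distance 3: C, G, J — contains J.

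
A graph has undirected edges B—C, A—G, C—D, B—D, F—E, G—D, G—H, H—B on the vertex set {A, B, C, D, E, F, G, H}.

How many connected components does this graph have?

From A: component {A, B, C, D, G, H}.
From E: component {E, F}.
That's 2 components.

2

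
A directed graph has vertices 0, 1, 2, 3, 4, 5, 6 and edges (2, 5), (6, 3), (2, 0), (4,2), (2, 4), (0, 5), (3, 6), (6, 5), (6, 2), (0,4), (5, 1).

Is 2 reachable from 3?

Explore from 3.
Distance 1: reach 6.
Distance 2: reach 2, 5.
Found 2.

Yes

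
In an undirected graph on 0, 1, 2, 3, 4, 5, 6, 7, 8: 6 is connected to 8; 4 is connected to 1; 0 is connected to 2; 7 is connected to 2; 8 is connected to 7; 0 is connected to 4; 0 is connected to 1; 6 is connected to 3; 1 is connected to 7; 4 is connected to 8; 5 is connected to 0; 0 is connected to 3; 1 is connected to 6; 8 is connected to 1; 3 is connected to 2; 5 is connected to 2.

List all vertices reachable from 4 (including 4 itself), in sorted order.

Start at 4.
Its neighbours: 0, 1, 8.
Then their neighbours: 2, 3, 5, 6, 7.
Every vertex is now reached.

0, 1, 2, 3, 4, 5, 6, 7, 8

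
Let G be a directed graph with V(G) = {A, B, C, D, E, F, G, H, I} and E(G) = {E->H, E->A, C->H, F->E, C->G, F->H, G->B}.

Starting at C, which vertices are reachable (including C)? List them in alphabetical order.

B, C, G, H

Start at C.
Its neighbours: G, H.
Then their neighbours: B.
Nothing further is reachable.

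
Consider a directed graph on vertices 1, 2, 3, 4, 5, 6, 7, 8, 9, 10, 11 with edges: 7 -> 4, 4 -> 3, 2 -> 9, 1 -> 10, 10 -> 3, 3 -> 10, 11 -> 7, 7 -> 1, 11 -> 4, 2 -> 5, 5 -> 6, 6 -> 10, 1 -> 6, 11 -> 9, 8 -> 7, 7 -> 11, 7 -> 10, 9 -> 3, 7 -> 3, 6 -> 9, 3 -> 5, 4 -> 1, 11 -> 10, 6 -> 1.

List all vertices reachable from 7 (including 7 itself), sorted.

Start at 7.
Its neighbours: 1, 3, 4, 10, 11.
Then their neighbours: 5, 6, 9.
Nothing further is reachable.

1, 3, 4, 5, 6, 7, 9, 10, 11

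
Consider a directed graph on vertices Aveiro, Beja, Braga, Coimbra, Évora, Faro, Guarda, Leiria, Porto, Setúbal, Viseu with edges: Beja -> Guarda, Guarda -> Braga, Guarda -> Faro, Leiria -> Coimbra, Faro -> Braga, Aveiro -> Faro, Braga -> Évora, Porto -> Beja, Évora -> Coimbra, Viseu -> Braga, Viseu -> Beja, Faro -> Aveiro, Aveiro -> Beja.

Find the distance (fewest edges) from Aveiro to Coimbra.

4

Distance 0: Aveiro.
Distance 1: Beja, Faro.
Distance 2: Braga, Guarda.
Distance 3: Évora.
Distance 4: Coimbra — contains Coimbra.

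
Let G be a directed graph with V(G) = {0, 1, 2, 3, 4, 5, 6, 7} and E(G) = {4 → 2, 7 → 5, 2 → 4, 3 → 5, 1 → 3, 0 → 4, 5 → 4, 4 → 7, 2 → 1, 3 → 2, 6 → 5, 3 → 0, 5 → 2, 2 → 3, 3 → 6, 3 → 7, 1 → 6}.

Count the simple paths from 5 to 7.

8

5→2→1→3→0→4→7
5→2→1→3→7
5→2→3→0→4→7
5→2→3→7
5→2→4→7
5→4→2→1→3→7
5→4→2→3→7
5→4→7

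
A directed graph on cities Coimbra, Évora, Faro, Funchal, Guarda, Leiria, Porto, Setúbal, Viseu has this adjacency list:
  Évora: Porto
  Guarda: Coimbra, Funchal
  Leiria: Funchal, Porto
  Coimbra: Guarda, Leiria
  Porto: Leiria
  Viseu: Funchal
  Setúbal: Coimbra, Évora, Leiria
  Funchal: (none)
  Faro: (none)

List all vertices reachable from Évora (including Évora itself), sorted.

Évora, Funchal, Leiria, Porto

Start at Évora.
Its neighbours: Porto.
Then their neighbours: Leiria.
Then next layer: Funchal.
Nothing further is reachable.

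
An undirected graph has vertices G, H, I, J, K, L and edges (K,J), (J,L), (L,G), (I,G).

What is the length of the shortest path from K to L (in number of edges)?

Distance 0: K.
Distance 1: J.
Distance 2: L — contains L.

2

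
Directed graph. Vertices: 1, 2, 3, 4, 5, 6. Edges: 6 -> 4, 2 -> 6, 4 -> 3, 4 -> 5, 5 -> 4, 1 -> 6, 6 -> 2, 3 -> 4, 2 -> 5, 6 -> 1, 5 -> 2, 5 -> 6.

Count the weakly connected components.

1

From 1: component {1, 2, 3, 4, 5, 6}.
That's 1 component.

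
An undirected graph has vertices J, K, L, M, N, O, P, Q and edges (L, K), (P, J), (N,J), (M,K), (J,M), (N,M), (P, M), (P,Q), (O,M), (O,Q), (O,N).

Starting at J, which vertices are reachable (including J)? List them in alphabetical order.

J, K, L, M, N, O, P, Q

Start at J.
Its neighbours: M, N, P.
Then their neighbours: K, O, Q.
Then next layer: L.
Every vertex is now reached.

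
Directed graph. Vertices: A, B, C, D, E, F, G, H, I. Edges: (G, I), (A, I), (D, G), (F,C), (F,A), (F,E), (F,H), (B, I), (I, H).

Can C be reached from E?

E has no outgoing edges, so nothing is reachable from it.

No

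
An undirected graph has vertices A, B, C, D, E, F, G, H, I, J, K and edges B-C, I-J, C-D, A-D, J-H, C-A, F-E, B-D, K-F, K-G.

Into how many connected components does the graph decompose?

From A: component {A, B, C, D}.
From E: component {E, F, G, K}.
From H: component {H, I, J}.
That's 3 components.

3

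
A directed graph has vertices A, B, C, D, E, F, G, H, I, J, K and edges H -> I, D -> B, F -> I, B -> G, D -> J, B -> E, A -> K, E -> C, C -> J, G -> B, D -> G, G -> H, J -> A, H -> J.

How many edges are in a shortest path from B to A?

4

Distance 0: B.
Distance 1: E, G.
Distance 2: C, H.
Distance 3: I, J.
Distance 4: A — contains A.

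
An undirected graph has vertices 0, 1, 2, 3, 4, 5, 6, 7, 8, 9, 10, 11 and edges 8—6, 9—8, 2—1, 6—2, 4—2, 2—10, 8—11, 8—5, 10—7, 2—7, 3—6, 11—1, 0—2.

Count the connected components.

From 0: component {0, 1, 2, 3, 4, 5, 6, 7, 8, 9, 10, 11}.
That's 1 component.

1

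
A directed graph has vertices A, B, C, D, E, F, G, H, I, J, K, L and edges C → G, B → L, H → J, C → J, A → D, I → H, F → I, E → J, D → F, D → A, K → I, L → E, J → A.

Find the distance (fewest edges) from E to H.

Distance 0: E.
Distance 1: J.
Distance 2: A.
Distance 3: D.
Distance 4: F.
Distance 5: I.
Distance 6: H — contains H.

6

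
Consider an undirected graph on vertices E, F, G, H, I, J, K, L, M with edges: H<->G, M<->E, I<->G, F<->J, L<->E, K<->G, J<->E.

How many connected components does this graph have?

From E: component {E, F, J, L, M}.
From G: component {G, H, I, K}.
That's 2 components.

2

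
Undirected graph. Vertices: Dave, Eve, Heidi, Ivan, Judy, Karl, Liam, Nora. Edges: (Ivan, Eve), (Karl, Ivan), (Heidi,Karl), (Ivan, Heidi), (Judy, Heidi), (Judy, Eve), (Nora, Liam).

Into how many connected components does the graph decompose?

3

From Dave: component {Dave}.
From Eve: component {Eve, Heidi, Ivan, Judy, Karl}.
From Liam: component {Liam, Nora}.
That's 3 components.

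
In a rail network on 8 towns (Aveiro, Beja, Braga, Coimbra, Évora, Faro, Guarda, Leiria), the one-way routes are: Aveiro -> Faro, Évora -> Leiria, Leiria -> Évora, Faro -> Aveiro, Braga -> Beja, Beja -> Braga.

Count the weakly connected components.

5

From Aveiro: component {Aveiro, Faro}.
From Beja: component {Beja, Braga}.
From Coimbra: component {Coimbra}.
From Évora: component {Évora, Leiria}.
From Guarda: component {Guarda}.
That's 5 components.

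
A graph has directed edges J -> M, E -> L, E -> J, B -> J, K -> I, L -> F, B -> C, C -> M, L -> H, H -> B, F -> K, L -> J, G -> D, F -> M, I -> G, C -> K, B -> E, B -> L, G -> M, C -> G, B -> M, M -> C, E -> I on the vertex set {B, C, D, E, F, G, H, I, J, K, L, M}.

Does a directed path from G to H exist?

Explore from G.
Distance 1: reach D, M.
Distance 2: reach C.
Distance 3: reach K.
Distance 4: reach I.
The search from G is exhausted; no directed path reaches H.

No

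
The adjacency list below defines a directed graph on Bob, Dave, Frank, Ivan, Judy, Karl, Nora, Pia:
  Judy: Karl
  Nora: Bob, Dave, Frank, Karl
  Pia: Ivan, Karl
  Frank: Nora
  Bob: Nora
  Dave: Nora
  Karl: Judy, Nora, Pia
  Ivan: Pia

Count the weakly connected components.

1

From Bob: component {Bob, Dave, Frank, Ivan, Judy, Karl, Nora, Pia}.
That's 1 component.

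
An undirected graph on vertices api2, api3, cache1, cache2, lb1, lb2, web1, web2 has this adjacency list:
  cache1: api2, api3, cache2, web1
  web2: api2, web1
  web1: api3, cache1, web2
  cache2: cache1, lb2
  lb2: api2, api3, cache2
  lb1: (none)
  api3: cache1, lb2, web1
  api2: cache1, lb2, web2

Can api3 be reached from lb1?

No

lb1 has no edges, so nothing is reachable from it.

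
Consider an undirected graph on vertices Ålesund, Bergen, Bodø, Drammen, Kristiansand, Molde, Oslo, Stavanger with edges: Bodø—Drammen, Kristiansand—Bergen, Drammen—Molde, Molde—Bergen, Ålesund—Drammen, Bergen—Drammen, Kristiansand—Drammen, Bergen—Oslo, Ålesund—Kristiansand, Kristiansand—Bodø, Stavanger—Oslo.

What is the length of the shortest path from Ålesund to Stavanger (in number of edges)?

Distance 0: Ålesund.
Distance 1: Drammen, Kristiansand.
Distance 2: Bergen, Bodø, Molde.
Distance 3: Oslo.
Distance 4: Stavanger — contains Stavanger.

4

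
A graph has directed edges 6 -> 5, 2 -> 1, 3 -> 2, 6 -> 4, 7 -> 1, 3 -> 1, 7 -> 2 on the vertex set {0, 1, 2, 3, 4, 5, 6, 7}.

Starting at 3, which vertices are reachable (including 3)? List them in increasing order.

Start at 3.
Its neighbours: 1, 2.
Nothing further is reachable.

1, 2, 3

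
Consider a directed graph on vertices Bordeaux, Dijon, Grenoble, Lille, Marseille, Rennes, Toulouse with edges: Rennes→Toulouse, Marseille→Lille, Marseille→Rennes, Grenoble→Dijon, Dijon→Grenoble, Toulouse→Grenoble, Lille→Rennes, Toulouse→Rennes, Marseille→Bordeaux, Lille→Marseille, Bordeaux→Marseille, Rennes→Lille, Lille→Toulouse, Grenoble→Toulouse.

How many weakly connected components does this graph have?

1

From Bordeaux: component {Bordeaux, Dijon, Grenoble, Lille, Marseille, Rennes, Toulouse}.
That's 1 component.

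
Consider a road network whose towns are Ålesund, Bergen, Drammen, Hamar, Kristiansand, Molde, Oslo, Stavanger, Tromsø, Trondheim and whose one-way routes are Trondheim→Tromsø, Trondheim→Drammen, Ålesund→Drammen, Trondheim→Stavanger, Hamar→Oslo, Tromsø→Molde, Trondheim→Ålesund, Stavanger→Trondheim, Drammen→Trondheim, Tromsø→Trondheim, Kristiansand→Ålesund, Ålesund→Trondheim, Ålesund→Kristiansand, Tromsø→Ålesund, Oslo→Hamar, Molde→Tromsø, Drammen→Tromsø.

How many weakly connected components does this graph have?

From Ålesund: component {Ålesund, Drammen, Kristiansand, Molde, Stavanger, Tromsø, Trondheim}.
From Bergen: component {Bergen}.
From Hamar: component {Hamar, Oslo}.
That's 3 components.

3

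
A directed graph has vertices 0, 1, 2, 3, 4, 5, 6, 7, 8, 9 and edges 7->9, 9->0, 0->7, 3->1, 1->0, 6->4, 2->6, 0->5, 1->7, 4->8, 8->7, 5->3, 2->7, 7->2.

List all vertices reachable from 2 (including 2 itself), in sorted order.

0, 1, 2, 3, 4, 5, 6, 7, 8, 9

Start at 2.
Its neighbours: 6, 7.
Then their neighbours: 4, 9.
Then next layer: 0, 8.
Then next layer: 5.
Then next layer: 3.
Then next layer: 1.
Every vertex is now reached.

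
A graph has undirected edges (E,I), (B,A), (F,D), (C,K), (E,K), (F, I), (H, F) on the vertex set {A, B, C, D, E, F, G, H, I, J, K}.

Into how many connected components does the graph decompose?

From A: component {A, B}.
From C: component {C, D, E, F, H, I, K}.
From G: component {G}.
From J: component {J}.
That's 4 components.

4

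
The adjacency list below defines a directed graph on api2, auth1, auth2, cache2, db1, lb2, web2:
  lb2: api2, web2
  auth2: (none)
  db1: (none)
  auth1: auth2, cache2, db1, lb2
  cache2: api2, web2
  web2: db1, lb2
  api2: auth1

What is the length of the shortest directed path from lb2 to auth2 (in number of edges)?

3

Distance 0: lb2.
Distance 1: api2, web2.
Distance 2: auth1, db1.
Distance 3: auth2, cache2 — contains auth2.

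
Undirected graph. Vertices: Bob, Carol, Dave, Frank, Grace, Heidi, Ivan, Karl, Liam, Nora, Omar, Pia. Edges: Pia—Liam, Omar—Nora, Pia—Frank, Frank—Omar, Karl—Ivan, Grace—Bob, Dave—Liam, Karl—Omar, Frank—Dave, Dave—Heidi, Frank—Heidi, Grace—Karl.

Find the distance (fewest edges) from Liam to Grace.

5

Distance 0: Liam.
Distance 1: Dave, Pia.
Distance 2: Frank, Heidi.
Distance 3: Omar.
Distance 4: Karl, Nora.
Distance 5: Grace, Ivan — contains Grace.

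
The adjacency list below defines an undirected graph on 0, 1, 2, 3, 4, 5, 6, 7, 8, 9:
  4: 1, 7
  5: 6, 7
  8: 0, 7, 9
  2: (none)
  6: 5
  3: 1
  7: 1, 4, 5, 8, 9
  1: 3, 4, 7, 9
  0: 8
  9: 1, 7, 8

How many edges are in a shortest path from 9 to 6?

3

Distance 0: 9.
Distance 1: 1, 7, 8.
Distance 2: 0, 3, 4, 5.
Distance 3: 6 — contains 6.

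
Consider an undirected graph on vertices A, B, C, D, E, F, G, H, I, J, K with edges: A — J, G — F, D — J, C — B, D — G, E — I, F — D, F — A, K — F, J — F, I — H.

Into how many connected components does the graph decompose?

From A: component {A, D, F, G, J, K}.
From B: component {B, C}.
From E: component {E, H, I}.
That's 3 components.

3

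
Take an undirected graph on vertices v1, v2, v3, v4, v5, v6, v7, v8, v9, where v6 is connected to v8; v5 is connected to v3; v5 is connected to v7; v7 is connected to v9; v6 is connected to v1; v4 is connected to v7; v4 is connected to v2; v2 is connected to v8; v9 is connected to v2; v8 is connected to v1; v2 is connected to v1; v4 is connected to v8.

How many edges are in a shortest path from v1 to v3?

Distance 0: v1.
Distance 1: v2, v6, v8.
Distance 2: v4, v9.
Distance 3: v7.
Distance 4: v5.
Distance 5: v3 — contains v3.

5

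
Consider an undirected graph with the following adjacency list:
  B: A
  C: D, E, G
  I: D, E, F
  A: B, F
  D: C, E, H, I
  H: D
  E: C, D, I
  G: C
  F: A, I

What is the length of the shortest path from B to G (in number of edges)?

6

Distance 0: B.
Distance 1: A.
Distance 2: F.
Distance 3: I.
Distance 4: D, E.
Distance 5: C, H.
Distance 6: G — contains G.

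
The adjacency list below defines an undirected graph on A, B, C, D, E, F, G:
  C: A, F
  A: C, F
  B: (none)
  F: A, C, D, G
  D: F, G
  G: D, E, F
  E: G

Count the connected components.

From A: component {A, C, D, E, F, G}.
From B: component {B}.
That's 2 components.

2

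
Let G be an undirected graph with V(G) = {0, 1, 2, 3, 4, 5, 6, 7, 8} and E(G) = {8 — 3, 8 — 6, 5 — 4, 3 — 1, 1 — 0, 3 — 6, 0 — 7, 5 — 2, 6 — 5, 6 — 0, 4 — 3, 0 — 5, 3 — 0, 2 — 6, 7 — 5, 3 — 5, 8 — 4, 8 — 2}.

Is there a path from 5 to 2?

Explore from 5.
Distance 1: reach 0, 2, 3, 4, 6, 7.
Found 2.

Yes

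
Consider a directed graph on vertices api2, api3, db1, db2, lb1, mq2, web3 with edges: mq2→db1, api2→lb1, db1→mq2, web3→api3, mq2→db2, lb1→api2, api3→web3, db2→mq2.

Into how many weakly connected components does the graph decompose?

From api2: component {api2, lb1}.
From api3: component {api3, web3}.
From db1: component {db1, db2, mq2}.
That's 3 components.

3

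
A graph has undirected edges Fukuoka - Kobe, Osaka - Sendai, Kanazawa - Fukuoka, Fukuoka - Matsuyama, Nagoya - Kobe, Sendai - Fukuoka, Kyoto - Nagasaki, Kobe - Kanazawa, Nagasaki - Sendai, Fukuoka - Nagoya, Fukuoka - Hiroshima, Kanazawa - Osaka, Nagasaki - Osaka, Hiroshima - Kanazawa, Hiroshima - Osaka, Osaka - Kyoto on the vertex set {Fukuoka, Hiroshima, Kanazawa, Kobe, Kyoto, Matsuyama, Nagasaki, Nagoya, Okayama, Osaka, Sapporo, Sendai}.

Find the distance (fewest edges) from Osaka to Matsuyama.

3

Distance 0: Osaka.
Distance 1: Hiroshima, Kanazawa, Kyoto, Nagasaki, Sendai.
Distance 2: Fukuoka, Kobe.
Distance 3: Matsuyama, Nagoya — contains Matsuyama.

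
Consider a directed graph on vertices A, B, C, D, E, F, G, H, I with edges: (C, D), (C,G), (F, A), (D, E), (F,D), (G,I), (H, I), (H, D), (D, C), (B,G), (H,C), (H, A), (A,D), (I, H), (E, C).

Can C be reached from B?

Yes

Explore from B.
Distance 1: reach G.
Distance 2: reach I.
Distance 3: reach H.
Distance 4: reach A, C, D.
Found C.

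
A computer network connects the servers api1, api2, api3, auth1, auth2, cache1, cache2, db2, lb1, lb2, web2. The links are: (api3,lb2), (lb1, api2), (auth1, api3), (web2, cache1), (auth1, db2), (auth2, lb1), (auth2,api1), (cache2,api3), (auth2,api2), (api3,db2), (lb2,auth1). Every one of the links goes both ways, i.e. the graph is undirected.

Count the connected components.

From api1: component {api1, api2, auth2, lb1}.
From api3: component {api3, auth1, cache2, db2, lb2}.
From cache1: component {cache1, web2}.
That's 3 components.

3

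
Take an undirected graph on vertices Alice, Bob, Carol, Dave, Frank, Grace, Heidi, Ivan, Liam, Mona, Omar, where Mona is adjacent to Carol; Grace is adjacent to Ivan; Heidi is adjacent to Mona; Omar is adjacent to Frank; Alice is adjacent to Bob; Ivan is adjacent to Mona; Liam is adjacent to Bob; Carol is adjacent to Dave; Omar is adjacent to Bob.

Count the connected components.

2

From Alice: component {Alice, Bob, Frank, Liam, Omar}.
From Carol: component {Carol, Dave, Grace, Heidi, Ivan, Mona}.
That's 2 components.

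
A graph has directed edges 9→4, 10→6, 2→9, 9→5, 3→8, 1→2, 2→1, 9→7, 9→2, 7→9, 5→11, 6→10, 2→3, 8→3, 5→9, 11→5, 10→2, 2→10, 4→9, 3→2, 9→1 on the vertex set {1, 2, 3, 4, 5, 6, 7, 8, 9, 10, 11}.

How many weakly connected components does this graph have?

From 1: component {1, 2, 3, 4, 5, 6, 7, 8, 9, 10, 11}.
That's 1 component.

1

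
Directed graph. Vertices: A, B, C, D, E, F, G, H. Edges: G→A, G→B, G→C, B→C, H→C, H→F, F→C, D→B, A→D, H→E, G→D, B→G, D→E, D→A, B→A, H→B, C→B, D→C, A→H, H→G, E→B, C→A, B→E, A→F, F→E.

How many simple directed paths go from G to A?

G→A
G→B→A
G→B→C→A
G→C→A
G→C→B→A
G→D→A
G→D→B→A
G→D→B→C→A
G→D→C→A
G→D→C→B→A
G→D→E→B→A
G→D→E→B→C→A

12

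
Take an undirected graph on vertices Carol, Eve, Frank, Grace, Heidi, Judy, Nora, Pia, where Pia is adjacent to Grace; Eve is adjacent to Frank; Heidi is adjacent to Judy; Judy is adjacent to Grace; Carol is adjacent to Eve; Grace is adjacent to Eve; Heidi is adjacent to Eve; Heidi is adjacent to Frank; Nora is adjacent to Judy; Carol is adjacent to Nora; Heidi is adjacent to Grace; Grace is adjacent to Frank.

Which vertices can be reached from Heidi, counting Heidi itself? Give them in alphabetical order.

Carol, Eve, Frank, Grace, Heidi, Judy, Nora, Pia

Start at Heidi.
Its neighbours: Eve, Frank, Grace, Judy.
Then their neighbours: Carol, Nora, Pia.
Every vertex is now reached.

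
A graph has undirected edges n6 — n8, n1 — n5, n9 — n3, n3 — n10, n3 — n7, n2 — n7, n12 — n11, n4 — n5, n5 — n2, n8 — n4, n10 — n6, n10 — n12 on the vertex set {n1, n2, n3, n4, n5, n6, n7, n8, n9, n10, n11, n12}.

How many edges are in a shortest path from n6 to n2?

Distance 0: n6.
Distance 1: n8, n10.
Distance 2: n3, n4, n12.
Distance 3: n5, n7, n9, n11.
Distance 4: n1, n2 — contains n2.

4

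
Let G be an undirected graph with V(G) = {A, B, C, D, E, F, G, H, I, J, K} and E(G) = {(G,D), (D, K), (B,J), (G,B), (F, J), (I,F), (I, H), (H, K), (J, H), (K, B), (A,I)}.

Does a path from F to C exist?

Explore from F.
Distance 1: reach I, J.
Distance 2: reach A, B, H.
Distance 3: reach G, K.
Distance 4: reach D.
The search is exhausted without reaching C; it lies in a different component.

No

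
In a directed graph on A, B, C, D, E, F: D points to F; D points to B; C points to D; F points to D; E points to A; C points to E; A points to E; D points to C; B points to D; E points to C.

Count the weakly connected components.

1

From A: component {A, B, C, D, E, F}.
That's 1 component.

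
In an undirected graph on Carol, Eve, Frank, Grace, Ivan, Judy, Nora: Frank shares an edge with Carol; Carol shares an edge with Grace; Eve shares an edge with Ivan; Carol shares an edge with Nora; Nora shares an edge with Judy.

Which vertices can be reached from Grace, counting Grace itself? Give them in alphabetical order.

Start at Grace.
Its neighbours: Carol.
Then their neighbours: Frank, Nora.
Then next layer: Judy.
Nothing further is reachable.

Carol, Frank, Grace, Judy, Nora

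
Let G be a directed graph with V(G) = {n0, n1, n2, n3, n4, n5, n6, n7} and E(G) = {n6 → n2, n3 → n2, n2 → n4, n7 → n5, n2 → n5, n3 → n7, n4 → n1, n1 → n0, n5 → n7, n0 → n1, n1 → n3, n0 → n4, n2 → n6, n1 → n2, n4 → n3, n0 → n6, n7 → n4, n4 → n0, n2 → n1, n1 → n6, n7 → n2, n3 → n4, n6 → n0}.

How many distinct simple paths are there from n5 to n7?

1

n5→n7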